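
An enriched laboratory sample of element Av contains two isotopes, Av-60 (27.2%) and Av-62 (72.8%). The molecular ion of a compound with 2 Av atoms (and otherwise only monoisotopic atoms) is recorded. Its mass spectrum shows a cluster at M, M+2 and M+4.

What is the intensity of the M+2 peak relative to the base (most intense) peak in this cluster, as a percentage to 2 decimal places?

74.73%

(0.272 + 0.728)^2 gives M 0.0740, M+2 0.3960, M+4 0.5300; the largest is M+4.
P(M+4) = C(2,2) × 0.272^0 × 0.728^2 = 1 × 1.0000 × 0.529984 = 0.529984 (base)
P(M+2) = C(2,1) × 0.272^1 × 0.728^1 = 2 × 0.2720 × 0.7280 = 0.396032
Relative intensity = 0.396032 / 0.529984 × 100 = 74.73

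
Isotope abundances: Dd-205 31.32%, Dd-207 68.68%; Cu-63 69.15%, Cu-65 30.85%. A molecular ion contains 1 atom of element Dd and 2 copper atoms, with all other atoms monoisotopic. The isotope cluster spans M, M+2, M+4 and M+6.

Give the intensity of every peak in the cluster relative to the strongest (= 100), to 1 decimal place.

32.4 : 100.0 : 69.9 : 14.1

Element Dd pattern (n=1): 0.3132 : 0.6868
Copper pattern (n=2): 0.47817225 : 0.4266555 : 0.09517225
Convolve the two distributions (both contribute in 2-u steps):
  M: 0.3132×0.47817225 = 0.149764
  M+2: 0.3132×0.4266555 + 0.6868×0.47817225 = 0.462037
  M+4: 0.3132×0.09517225 + 0.6868×0.4266555 = 0.322835
  M+6: 0.6868×0.09517225 = 0.065364
Scale to base peak (0.462037) = 100: 32.4 : 100.0 : 69.9 : 14.1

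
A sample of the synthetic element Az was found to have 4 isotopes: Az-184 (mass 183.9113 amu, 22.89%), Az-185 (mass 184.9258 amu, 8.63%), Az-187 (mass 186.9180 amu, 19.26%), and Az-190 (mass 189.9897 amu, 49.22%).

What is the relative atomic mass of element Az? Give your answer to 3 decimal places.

187.570 amu

The abundance-weighted mean is 0.2289 × 183.9113 + 0.0863 × 184.9258 + 0.1926 × 186.9180 + 0.4922 × 189.9897
= 42.09730 + 15.95910 + 36.00041 + 93.51293 = 187.56974 amu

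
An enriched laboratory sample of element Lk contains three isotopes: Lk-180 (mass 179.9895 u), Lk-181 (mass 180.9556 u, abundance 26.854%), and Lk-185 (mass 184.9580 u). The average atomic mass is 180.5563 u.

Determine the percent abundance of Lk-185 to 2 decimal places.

Let x and y be the fractions of Lk-180 and Lk-185. Then x + y = 1 − 0.26854 = 0.73146 and 179.9895x + 184.9580y = 180.5563 − 0.26854×180.9556 = 131.962483176.
Substituting: 179.9895x + 184.9580(0.73146 − x) = 131.962483176
(179.9895 − 184.9580)x = -3.326895504  ⇒  x = 0.66960, y = 0.06186
Lk-180: 66.96%, Lk-185: 6.19%.

6.19%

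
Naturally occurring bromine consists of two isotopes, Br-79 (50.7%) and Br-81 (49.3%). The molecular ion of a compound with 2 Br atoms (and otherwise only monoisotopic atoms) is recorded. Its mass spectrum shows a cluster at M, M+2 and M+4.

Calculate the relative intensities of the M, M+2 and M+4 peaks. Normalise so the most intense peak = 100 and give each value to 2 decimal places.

51.42 : 100.00 : 48.62

Each Br atom is independently Br-79 (p = 0.507) or Br-81 (q = 0.493); the cluster is the binomial expansion (p + q)^2.
P(M) = 0.507^2 = 0.257049
P(M+2) = 2 × 0.507^1 × 0.493^1 = 0.499902
P(M+4) = 0.493^2 = 0.243049
The M+2 peak is largest (0.499902); scaling to 100 gives 51.42 : 100.00 : 48.62.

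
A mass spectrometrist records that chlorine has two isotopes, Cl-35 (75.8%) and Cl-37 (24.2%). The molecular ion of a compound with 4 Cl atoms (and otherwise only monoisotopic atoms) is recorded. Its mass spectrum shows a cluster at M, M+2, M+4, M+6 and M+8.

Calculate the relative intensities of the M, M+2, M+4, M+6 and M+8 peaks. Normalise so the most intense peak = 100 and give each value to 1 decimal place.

The 4 Cl atoms are independent, so intensities follow the terms of (0.758 + 0.242)^4.
P(M) = 0.758^4 = 0.330124
P(M+2) = 4 × 0.758^3 × 0.242^1 = 0.421583
P(M+4) = 6 × 0.758^2 × 0.242^2 = 0.201893
P(M+6) = 4 × 0.758^1 × 0.242^3 = 0.042971
P(M+8) = 0.242^4 = 0.003430
The M+2 peak is largest (0.421583); scaling to 100 gives 78.3 : 100.0 : 47.9 : 10.2 : 0.8.

78.3 : 100.0 : 47.9 : 10.2 : 0.8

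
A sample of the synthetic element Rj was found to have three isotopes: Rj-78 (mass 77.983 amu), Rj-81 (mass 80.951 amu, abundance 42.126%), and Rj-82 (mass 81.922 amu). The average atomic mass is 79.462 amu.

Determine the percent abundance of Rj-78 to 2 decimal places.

The remaining 57.874% is split between Rj-78 (fraction x) and Rj-82 (fraction 0.57874 − x).
Substituting: 77.983x + 81.922(0.57874 − x) = 45.36058174
(77.983 − 81.922)x = -2.05095654  ⇒  x = 0.52068, y = 0.05806
Rj-78: 52.07%, Rj-82: 5.81%.

52.07%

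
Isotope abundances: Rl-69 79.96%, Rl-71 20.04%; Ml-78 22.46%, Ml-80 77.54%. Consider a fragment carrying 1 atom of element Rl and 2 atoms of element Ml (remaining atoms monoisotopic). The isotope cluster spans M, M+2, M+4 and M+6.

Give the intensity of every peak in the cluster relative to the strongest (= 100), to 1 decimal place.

7.3 : 52.4 : 100.0 : 21.9

Element Rl pattern (n=1): 0.7996 : 0.2004
Element Ml pattern (n=2): 0.05044516 : 0.34830968 : 0.60124516
Convolve the two distributions (both contribute in 2-u steps):
  M: 0.7996×0.05044516 = 0.040336
  M+2: 0.7996×0.34830968 + 0.2004×0.05044516 = 0.288618
  M+4: 0.7996×0.60124516 + 0.2004×0.34830968 = 0.550557
  M+6: 0.2004×0.60124516 = 0.120490
Scale to base peak (0.550557) = 100: 7.3 : 52.4 : 100.0 : 21.9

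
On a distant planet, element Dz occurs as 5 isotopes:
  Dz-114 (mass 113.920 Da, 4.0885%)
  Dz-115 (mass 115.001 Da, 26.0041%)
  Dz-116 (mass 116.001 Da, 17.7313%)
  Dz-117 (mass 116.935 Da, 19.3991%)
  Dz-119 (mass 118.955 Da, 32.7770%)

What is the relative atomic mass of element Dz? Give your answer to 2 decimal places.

Weight each isotope mass by its fractional abundance: 0.040885 × 113.920 + 0.260041 × 115.001 + 0.177313 × 116.001 + 0.193991 × 116.935 + 0.327770 × 118.955
= 4.6576 + 29.9050 + 20.5685 + 22.6843 + 38.9899 = 116.8053 Da

116.81 Da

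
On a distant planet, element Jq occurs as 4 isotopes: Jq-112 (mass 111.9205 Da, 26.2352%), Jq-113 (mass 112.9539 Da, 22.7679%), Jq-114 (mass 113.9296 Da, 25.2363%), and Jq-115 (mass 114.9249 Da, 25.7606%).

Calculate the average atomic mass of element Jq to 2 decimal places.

Average mass = Σ (abundance × isotope mass) = 0.262352 × 111.9205 + 0.227679 × 112.9539 + 0.252363 × 113.9296 + 0.257606 × 114.9249
= 29.36257 + 25.71723 + 28.75162 + 29.60534 = 113.43676 Da

113.44 Da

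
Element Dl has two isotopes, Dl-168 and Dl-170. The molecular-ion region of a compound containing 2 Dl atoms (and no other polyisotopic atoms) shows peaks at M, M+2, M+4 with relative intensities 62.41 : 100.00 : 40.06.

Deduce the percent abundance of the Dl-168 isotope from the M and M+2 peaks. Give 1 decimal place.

If p is the fraction of Dl that is Dl-168, then I(M+2)/I(M) = [C(2,1)·p^1·(1−p)] / p^2 = 2·(1−p)/p = 100.00/62.41 = 1.6023
(1−p)/p = 1.6023/2 = 0.8012  ⇒  p = 1/(1 + 0.8012) = 0.5552
Dl-168: 55.5%, Dl-170: 44.5%.

55.5%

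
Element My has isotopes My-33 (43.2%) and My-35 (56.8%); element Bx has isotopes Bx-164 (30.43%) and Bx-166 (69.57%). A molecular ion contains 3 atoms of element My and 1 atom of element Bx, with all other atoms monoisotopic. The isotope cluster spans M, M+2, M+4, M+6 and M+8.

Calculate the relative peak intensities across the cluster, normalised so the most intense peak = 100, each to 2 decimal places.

7.04 : 43.87 : 100.00 : 99.48 : 36.58

Element My pattern (n=3): 0.08062157 : 0.3180073 : 0.4181207 : 0.18325043
Element Bx pattern (n=1): 0.3043 : 0.6957
Convolve the two distributions (both contribute in 2-u steps):
  M: 0.08062157×0.3043 = 0.024533
  M+2: 0.08062157×0.6957 + 0.3180073×0.3043 = 0.152858
  M+4: 0.3180073×0.6957 + 0.4181207×0.3043 = 0.348472
  M+6: 0.4181207×0.6957 + 0.18325043×0.3043 = 0.346650
  M+8: 0.18325043×0.6957 = 0.127487
Scale to base peak (0.348472) = 100: 7.04 : 43.87 : 100.00 : 99.48 : 36.58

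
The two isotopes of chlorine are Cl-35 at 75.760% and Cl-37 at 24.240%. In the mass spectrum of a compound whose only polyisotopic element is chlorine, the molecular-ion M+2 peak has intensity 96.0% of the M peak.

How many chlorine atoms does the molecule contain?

3

The M+2/M ratio from n Cl atoms is n · q/p = n · 0.24240/0.75760.
n = 0.960 × 0.75760/0.24240 = 3.00 ≈ 3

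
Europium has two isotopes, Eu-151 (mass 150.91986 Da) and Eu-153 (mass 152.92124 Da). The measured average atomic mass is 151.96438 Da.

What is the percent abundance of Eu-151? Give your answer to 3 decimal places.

With x = fraction of Eu-151 (so Eu-153 is 1 − x):
150.91986·x + 152.92124·(1 − x) = 151.96438
(150.91986 − 152.92124)·x = 151.96438 − 152.92124
x = -0.95686 / -2.00138 = 0.47810 → 47.810% Eu-151, 52.190% Eu-153.

47.810%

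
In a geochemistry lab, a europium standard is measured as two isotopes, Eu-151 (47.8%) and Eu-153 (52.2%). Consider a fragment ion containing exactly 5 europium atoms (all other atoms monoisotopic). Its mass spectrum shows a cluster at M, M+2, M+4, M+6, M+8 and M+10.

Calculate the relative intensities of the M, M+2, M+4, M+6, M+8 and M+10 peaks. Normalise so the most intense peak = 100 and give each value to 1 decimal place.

Expanding (0.478 + 0.522)^5:
P(M) = 0.478^5 = 0.024954
P(M+2) = 5 × 0.478^4 × 0.522^1 = 0.136255
P(M+4) = 10 × 0.478^3 × 0.522^2 = 0.297594
P(M+6) = 10 × 0.478^2 × 0.522^3 = 0.324988
P(M+8) = 5 × 0.478^1 × 0.522^4 = 0.177452
P(M+10) = 0.522^5 = 0.038757
The M+6 peak is largest (0.324988); scaling to 100 gives 7.7 : 41.9 : 91.6 : 100.0 : 54.6 : 11.9.

7.7 : 41.9 : 91.6 : 100.0 : 54.6 : 11.9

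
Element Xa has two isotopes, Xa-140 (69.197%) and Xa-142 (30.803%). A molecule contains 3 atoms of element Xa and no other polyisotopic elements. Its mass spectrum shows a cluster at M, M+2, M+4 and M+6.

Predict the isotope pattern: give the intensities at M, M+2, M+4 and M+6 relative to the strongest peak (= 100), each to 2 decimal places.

Expanding (0.69197 + 0.30803)^3:
P(M) = 0.69197^3 = 0.331331
P(M+2) = 3 × 0.69197^2 × 0.30803^1 = 0.442475
P(M+4) = 3 × 0.69197^1 × 0.30803^2 = 0.196967
P(M+6) = 0.30803^3 = 0.029227
The M+2 peak is largest (0.442475); scaling to 100 gives 74.88 : 100.00 : 44.51 : 6.61.

74.88 : 100.00 : 44.51 : 6.61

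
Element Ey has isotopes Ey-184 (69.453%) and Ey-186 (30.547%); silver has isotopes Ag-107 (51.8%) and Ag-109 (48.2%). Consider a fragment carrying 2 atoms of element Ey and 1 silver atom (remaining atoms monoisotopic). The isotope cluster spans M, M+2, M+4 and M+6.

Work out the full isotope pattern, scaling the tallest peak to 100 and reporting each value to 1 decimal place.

Element Ey pattern (n=2): 0.48237192 : 0.42431616 : 0.09331192
Silver pattern (n=1): 0.5180 : 0.4820
Convolve the two distributions (both contribute in 2-u steps):
  M: 0.48237192×0.5180 = 0.249869
  M+2: 0.48237192×0.4820 + 0.42431616×0.5180 = 0.452299
  M+4: 0.42431616×0.4820 + 0.09331192×0.5180 = 0.252856
  M+6: 0.09331192×0.4820 = 0.044976
Scale to base peak (0.452299) = 100: 55.2 : 100.0 : 55.9 : 9.9

55.2 : 100.0 : 55.9 : 9.9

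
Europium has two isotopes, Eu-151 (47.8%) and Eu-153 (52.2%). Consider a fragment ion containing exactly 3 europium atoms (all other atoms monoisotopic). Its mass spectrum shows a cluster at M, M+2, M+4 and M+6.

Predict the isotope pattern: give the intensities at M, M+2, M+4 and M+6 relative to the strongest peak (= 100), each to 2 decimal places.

Each Eu atom is independently Eu-151 (p = 0.478) or Eu-153 (q = 0.522); the cluster is the binomial expansion (p + q)^3.
P(M) = 0.478^3 = 0.109215
P(M+2) = 3 × 0.478^2 × 0.522^1 = 0.357806
P(M+4) = 3 × 0.478^1 × 0.522^2 = 0.390742
P(M+6) = 0.522^3 = 0.142237
The M+4 peak is largest (0.390742); scaling to 100 gives 27.95 : 91.57 : 100.00 : 36.40.

27.95 : 91.57 : 100.00 : 36.40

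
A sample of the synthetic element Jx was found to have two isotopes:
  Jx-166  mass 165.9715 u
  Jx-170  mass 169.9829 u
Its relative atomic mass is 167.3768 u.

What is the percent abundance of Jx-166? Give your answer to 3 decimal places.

Writing the weighted mean with unknown fraction x of Jx-166:
165.9715·x + 169.9829·(1 − x) = 167.3768
(165.9715 − 169.9829)·x = 167.3768 − 169.9829
x = -2.6061 / -4.0114 = 0.64967 → 64.967% Jx-166, 35.033% Jx-170.

64.967%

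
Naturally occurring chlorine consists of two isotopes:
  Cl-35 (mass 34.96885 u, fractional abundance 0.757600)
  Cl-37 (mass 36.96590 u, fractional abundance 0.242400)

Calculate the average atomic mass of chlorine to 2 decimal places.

35.45 u

Weight each isotope mass by its fractional abundance: 0.757600 × 34.96885 + 0.242400 × 36.96590
= 26.492401 + 8.960534 = 35.452935 u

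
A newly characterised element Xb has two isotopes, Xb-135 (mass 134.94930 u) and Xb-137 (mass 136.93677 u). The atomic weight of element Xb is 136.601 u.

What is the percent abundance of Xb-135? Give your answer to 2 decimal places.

With x = fraction of Xb-135 (so Xb-137 is 1 − x):
134.94930·x + 136.93677·(1 − x) = 136.601
(134.94930 − 136.93677)·x = 136.601 − 136.93677
x = -0.33577 / -1.98747 = 0.16894 → 16.89% Xb-135, 83.11% Xb-137.

16.89%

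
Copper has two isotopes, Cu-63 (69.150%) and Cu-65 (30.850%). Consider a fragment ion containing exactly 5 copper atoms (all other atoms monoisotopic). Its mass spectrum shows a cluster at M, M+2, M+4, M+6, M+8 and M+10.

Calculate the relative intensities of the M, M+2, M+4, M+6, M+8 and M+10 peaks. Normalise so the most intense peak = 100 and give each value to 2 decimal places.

44.83 : 100.00 : 89.23 : 39.81 : 8.88 : 0.79

Each Cu atom is independently Cu-63 (p = 0.69150) or Cu-65 (q = 0.30850); the cluster is the binomial expansion (p + q)^5.
P(M) = 0.69150^5 = 0.158111
P(M+2) = 5 × 0.69150^4 × 0.30850^1 = 0.352691
P(M+4) = 10 × 0.69150^3 × 0.30850^2 = 0.314693
P(M+6) = 10 × 0.69150^2 × 0.30850^3 = 0.140394
P(M+8) = 5 × 0.69150^1 × 0.30850^4 = 0.031317
P(M+10) = 0.30850^5 = 0.002794
The M+2 peak is largest (0.352691); scaling to 100 gives 44.83 : 100.00 : 89.23 : 39.81 : 8.88 : 0.79.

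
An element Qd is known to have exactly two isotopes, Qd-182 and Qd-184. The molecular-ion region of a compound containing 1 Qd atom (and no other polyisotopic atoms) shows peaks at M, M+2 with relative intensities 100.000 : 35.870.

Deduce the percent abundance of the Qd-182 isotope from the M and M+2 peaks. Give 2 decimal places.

73.60%

Let p = fractional abundance of Qd-182. I(M+2)/I(M) = [C(1,1)·p^0·(1−p)] / p^1 = 1·(1−p)/p = 35.870/100.000 = 0.3587
(1−p)/p = 0.3587/1 = 0.3587  ⇒  p = 1/(1 + 0.3587) = 0.7360
Qd-182: 73.60%, Qd-184: 26.40%.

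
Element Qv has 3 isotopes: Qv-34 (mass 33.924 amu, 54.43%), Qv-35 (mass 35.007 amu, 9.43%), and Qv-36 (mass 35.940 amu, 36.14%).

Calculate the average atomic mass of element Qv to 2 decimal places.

Ar = Σ fᵢ·mᵢ = 0.5443 × 33.924 + 0.0943 × 35.007 + 0.3614 × 35.940
= 18.4648 + 3.3012 + 12.9887 = 34.7547 amu

34.75 amu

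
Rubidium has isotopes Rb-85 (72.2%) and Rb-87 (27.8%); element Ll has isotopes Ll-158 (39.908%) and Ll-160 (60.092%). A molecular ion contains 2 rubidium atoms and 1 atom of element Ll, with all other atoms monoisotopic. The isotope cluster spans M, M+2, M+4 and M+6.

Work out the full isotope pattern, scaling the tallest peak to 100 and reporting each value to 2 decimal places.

Rubidium pattern (n=2): 0.521284 : 0.401432 : 0.077284
Element Ll pattern (n=1): 0.39908 : 0.60092
Convolve the two distributions (both contribute in 2-u steps):
  M: 0.521284×0.39908 = 0.208034
  M+2: 0.521284×0.60092 + 0.401432×0.39908 = 0.473453
  M+4: 0.401432×0.60092 + 0.077284×0.39908 = 0.272071
  M+6: 0.077284×0.60092 = 0.046442
Scale to base peak (0.473453) = 100: 43.94 : 100.00 : 57.47 : 9.81

43.94 : 100.00 : 57.47 : 9.81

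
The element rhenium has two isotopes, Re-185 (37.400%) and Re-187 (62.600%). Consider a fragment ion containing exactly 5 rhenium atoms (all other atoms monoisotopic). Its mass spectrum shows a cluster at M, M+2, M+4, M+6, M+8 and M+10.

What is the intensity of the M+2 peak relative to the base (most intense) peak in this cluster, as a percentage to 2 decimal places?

17.85%

Binomial terms of (0.37400 + 0.62600)^5: M 0.0073, M+2 0.0612, M+4 0.2050, M+6 0.3431, M+8 0.2872, M+10 0.0961 → M+6 is the base peak.
P(M+6) = C(5,3) × 0.37400^2 × 0.62600^3 = 10 × 0.139876 × 0.24531438 = 0.343136 (base)
P(M+2) = C(5,1) × 0.37400^4 × 0.62600^1 = 5 × 0.0195653 × 0.6260 = 0.061239
Relative intensity = 0.061239 / 0.343136 × 100 = 17.85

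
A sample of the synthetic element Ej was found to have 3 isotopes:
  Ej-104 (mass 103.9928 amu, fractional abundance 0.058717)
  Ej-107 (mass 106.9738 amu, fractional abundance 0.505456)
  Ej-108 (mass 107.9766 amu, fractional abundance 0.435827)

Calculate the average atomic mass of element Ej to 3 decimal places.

107.236 amu

Ar = Σ fᵢ·mᵢ = 0.058717 × 103.9928 + 0.505456 × 106.9738 + 0.435827 × 107.9766
= 6.10615 + 54.07055 + 47.05912 = 107.23582 amu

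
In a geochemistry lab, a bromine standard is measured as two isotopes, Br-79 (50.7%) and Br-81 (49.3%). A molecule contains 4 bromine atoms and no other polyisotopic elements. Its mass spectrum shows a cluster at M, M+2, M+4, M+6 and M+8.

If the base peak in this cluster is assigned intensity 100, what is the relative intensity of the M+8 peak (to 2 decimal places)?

Binomial terms of (0.507 + 0.493)^4: M 0.0661, M+2 0.2570, M+4 0.3749, M+6 0.2430, M+8 0.0591 → M+4 is the base peak.
P(M+4) = C(4,2) × 0.507^2 × 0.493^2 = 6 × 0.257049 × 0.243049 = 0.374853 (base)
P(M+8) = C(4,4) × 0.507^0 × 0.493^4 = 1 × 1.0000 × 0.05907282 = 0.059073
Relative intensity = 0.059073 / 0.374853 × 100 = 15.76

15.76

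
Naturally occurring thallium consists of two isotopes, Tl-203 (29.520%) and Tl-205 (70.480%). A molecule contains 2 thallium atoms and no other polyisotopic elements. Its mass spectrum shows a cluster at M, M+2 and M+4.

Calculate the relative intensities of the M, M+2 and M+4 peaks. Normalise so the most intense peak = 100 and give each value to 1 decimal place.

Each Tl atom is independently Tl-203 (p = 0.29520) or Tl-205 (q = 0.70480); the cluster is the binomial expansion (p + q)^2.
P(M) = 0.29520^2 = 0.087143
P(M+2) = 2 × 0.29520^1 × 0.70480^1 = 0.416114
P(M+4) = 0.70480^2 = 0.496743
The M+4 peak is largest (0.496743); scaling to 100 gives 17.5 : 83.8 : 100.0.

17.5 : 83.8 : 100.0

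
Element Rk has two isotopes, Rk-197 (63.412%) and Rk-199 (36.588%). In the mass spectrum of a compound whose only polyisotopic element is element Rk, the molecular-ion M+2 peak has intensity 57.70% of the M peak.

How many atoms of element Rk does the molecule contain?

The M+2/M ratio from n Rk atoms is n · q/p = n · 0.36588/0.63412.
n = 0.5770 × 0.63412/0.36588 = 1.00 ≈ 1

1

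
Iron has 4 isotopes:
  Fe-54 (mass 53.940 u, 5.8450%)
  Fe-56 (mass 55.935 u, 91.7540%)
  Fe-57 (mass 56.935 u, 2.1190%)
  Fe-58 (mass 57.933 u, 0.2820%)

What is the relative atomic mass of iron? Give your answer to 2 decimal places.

55.85 u

Weight each isotope mass by its fractional abundance: 0.058450 × 53.940 + 0.917540 × 55.935 + 0.021190 × 56.935 + 0.002820 × 57.933
= 3.1528 + 51.3226 + 1.2065 + 0.1634 = 55.8453 u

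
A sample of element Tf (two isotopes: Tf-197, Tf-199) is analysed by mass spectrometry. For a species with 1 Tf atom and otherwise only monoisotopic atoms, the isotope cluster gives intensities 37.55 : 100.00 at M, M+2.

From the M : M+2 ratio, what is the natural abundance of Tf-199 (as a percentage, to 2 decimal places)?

If p is the fraction of Tf that is Tf-197, then I(M+2)/I(M) = [C(1,1)·p^0·(1−p)] / p^1 = 1·(1−p)/p = 100.00/37.55 = 2.6631
(1−p)/p = 2.6631/1 = 2.6631  ⇒  p = 1/(1 + 2.6631) = 0.2730
Tf-197: 27.30%, Tf-199: 72.70%.

72.70%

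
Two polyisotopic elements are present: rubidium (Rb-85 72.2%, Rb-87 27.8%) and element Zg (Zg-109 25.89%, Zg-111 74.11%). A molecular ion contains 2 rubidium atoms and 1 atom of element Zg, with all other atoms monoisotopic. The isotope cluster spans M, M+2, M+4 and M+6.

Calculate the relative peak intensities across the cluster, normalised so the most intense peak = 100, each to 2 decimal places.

Rubidium pattern (n=2): 0.521284 : 0.401432 : 0.077284
Element Zg pattern (n=1): 0.2589 : 0.7411
Convolve the two distributions (both contribute in 2-u steps):
  M: 0.521284×0.2589 = 0.134960
  M+2: 0.521284×0.7411 + 0.401432×0.2589 = 0.490254
  M+4: 0.401432×0.7411 + 0.077284×0.2589 = 0.317510
  M+6: 0.077284×0.7411 = 0.057275
Scale to base peak (0.490254) = 100: 27.53 : 100.00 : 64.76 : 11.68

27.53 : 100.00 : 64.76 : 11.68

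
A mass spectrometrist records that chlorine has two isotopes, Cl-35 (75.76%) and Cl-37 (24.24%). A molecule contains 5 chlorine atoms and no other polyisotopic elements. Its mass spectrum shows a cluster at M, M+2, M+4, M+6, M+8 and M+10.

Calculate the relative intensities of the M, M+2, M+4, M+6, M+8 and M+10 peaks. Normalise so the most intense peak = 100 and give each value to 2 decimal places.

62.51 : 100.00 : 63.99 : 20.47 : 3.28 : 0.21

Each Cl atom is independently Cl-35 (p = 0.7576) or Cl-37 (q = 0.2424); the cluster is the binomial expansion (p + q)^5.
P(M) = 0.7576^5 = 0.249574
P(M+2) = 5 × 0.7576^4 × 0.2424^1 = 0.399266
P(M+4) = 10 × 0.7576^3 × 0.2424^2 = 0.255497
P(M+6) = 10 × 0.7576^2 × 0.2424^3 = 0.081748
P(M+8) = 5 × 0.7576^1 × 0.2424^4 = 0.013078
P(M+10) = 0.2424^5 = 0.000837
The M+2 peak is largest (0.399266); scaling to 100 gives 62.51 : 100.00 : 63.99 : 20.47 : 3.28 : 0.21.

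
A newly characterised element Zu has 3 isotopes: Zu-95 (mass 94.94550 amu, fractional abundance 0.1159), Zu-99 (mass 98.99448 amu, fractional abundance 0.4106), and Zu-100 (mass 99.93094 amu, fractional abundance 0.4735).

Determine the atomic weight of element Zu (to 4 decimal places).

Average mass = Σ (abundance × isotope mass) = 0.1159 × 94.94550 + 0.4106 × 98.99448 + 0.4735 × 99.93094
= 11.004183 + 40.647133 + 47.317300 = 98.968616 amu

98.9686 amu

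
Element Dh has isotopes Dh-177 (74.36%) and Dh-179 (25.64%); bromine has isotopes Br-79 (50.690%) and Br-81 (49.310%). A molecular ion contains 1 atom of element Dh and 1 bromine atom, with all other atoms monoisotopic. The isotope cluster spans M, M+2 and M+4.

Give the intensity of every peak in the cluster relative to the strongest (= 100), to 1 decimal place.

Element Dh pattern (n=1): 0.7436 : 0.2564
Bromine pattern (n=1): 0.5069 : 0.4931
Convolve the two distributions (both contribute in 2-u steps):
  M: 0.7436×0.5069 = 0.376931
  M+2: 0.7436×0.4931 + 0.2564×0.5069 = 0.496638
  M+4: 0.2564×0.4931 = 0.126431
Scale to base peak (0.496638) = 100: 75.9 : 100.0 : 25.5

75.9 : 100.0 : 25.5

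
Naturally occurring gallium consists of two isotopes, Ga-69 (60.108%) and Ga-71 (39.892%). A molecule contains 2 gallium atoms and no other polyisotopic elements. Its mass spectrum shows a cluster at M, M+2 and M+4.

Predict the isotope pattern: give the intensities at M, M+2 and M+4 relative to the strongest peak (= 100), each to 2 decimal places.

75.34 : 100.00 : 33.18

The 2 Ga atoms are independent, so intensities follow the terms of (0.60108 + 0.39892)^2.
P(M) = 0.60108^2 = 0.361297
P(M+2) = 2 × 0.60108^1 × 0.39892^1 = 0.479566
P(M+4) = 0.39892^2 = 0.159137
The M+2 peak is largest (0.479566); scaling to 100 gives 75.34 : 100.00 : 33.18.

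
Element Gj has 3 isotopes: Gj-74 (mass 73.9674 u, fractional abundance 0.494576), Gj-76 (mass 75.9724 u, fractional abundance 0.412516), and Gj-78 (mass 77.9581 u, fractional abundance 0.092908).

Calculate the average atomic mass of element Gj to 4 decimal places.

Ar = Σ fᵢ·mᵢ = 0.494576 × 73.9674 + 0.412516 × 75.9724 + 0.092908 × 77.9581
= 36.58250 + 31.33983 + 7.24293 = 75.16526 u

75.1653 u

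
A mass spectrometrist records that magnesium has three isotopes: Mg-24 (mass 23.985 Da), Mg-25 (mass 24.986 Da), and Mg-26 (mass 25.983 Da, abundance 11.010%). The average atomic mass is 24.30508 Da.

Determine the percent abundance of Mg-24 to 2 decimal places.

78.99%

The remaining 88.990% is split between Mg-24 (fraction x) and Mg-25 (fraction 0.88990 − x).
Substituting: 23.985x + 24.986(0.88990 − x) = 21.4443517
(23.985 − 24.986)x = -0.7906897  ⇒  x = 0.78990, y = 0.10000
Mg-24: 78.99%, Mg-25: 10.00%.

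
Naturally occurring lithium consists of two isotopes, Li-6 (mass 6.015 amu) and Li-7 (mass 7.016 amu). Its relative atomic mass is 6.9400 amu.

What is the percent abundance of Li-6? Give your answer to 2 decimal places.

7.59%

Let x be the fractional abundance of Li-6; then Li-7 has abundance 1 − x.
6.015·x + 7.016·(1 − x) = 6.9400
(6.015 − 7.016)·x = 6.9400 − 7.016
x = -0.0760 / -1.001 = 0.07592 → 7.59% Li-6, 92.41% Li-7.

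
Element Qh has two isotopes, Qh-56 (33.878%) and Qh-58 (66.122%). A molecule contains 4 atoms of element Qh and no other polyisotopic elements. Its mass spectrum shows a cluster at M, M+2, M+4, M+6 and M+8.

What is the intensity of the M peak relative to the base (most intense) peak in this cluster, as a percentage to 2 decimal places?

(0.33878 + 0.66122)^4 gives M 0.0132, M+2 0.1028, M+4 0.3011, M+6 0.3918, M+8 0.1912; the largest is M+6.
P(M+6) = C(4,3) × 0.33878^1 × 0.66122^3 = 4 × 0.33878 × 0.28909324 = 0.391756 (base)
P(M) = C(4,0) × 0.33878^4 × 0.66122^0 = 1 × 0.01317259 × 1.0000 = 0.013173
Relative intensity = 0.013173 / 0.391756 × 100 = 3.36

3.36%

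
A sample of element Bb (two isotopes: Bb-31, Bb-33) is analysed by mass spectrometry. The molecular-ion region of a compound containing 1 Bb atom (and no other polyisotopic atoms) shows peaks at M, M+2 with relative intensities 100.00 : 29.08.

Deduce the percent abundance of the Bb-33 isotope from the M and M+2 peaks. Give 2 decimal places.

Write p for the Bb-31 fraction. I(M+2)/I(M) = [C(1,1)·p^0·(1−p)] / p^1 = 1·(1−p)/p = 29.08/100.00 = 0.2908
(1−p)/p = 0.2908/1 = 0.2908  ⇒  p = 1/(1 + 0.2908) = 0.7747
Bb-31: 77.47%, Bb-33: 22.53%.

22.53%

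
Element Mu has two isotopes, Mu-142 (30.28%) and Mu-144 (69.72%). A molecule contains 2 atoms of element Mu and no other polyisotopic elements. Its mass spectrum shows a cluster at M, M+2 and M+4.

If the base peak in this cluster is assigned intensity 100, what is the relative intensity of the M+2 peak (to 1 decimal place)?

Term probabilities: M 0.0917, M+2 0.4222, M+4 0.4861. Base peak = M+4.
P(M+4) = C(2,2) × 0.3028^0 × 0.6972^2 = 1 × 1.0000 × 0.48608784 = 0.486088 (base)
P(M+2) = C(2,1) × 0.3028^1 × 0.6972^1 = 2 × 0.3028 × 0.6972 = 0.422224
Relative intensity = 0.422224 / 0.486088 × 100 = 86.9

86.9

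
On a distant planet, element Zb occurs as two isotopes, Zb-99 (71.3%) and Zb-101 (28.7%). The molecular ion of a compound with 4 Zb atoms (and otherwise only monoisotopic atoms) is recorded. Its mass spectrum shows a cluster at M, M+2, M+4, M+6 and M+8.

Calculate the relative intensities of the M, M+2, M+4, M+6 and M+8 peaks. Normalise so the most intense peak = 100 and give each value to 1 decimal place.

Expanding (0.713 + 0.287)^4:
P(M) = 0.713^4 = 0.258439
P(M+2) = 4 × 0.713^3 × 0.287^1 = 0.416112
P(M+4) = 6 × 0.713^2 × 0.287^2 = 0.251243
P(M+6) = 4 × 0.713^1 × 0.287^3 = 0.067421
P(M+8) = 0.287^4 = 0.006785
The M+2 peak is largest (0.416112); scaling to 100 gives 62.1 : 100.0 : 60.4 : 16.2 : 1.6.

62.1 : 100.0 : 60.4 : 16.2 : 1.6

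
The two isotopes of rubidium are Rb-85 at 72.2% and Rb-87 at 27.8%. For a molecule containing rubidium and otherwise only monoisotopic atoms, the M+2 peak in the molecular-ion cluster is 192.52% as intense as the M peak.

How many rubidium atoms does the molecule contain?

5

For n independent Rb atoms, I(M+2)/I(M) = n · (abundance Rb-87) / (abundance Rb-85) = n · 0.278/0.722.
n = 1.9252 × 0.722/0.278 = 5.00 ≈ 5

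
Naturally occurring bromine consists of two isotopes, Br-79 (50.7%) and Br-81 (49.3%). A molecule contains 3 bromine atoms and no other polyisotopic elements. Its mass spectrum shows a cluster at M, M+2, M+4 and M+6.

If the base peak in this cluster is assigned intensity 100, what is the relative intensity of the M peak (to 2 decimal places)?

34.28

(0.507 + 0.493)^3 gives M 0.1303, M+2 0.3802, M+4 0.3697, M+6 0.1198; the largest is M+2.
P(M+2) = C(3,1) × 0.507^2 × 0.493^1 = 3 × 0.257049 × 0.4930 = 0.380175 (base)
P(M) = C(3,0) × 0.507^3 × 0.493^0 = 1 × 0.13032384 × 1.0000 = 0.130324
Relative intensity = 0.130324 / 0.380175 × 100 = 34.28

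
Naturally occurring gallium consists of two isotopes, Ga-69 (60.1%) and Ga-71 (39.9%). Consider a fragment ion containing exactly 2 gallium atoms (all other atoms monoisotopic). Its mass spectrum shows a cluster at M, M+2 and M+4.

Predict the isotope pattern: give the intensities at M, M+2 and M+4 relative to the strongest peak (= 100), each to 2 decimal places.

The 2 Ga atoms are independent, so intensities follow the terms of (0.601 + 0.399)^2.
P(M) = 0.601^2 = 0.361201
P(M+2) = 2 × 0.601^1 × 0.399^1 = 0.479598
P(M+4) = 0.399^2 = 0.159201
The M+2 peak is largest (0.479598); scaling to 100 gives 75.31 : 100.00 : 33.19.

75.31 : 100.00 : 33.19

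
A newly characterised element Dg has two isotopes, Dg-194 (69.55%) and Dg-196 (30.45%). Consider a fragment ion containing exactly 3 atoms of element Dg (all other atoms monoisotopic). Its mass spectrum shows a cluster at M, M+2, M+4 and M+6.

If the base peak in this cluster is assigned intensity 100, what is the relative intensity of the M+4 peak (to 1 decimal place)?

(0.6955 + 0.3045)^3 gives M 0.3364, M+2 0.4419, M+4 0.1935, M+6 0.0282; the largest is M+2.
P(M+2) = C(3,1) × 0.6955^2 × 0.3045^1 = 3 × 0.48372025 × 0.3045 = 0.441878 (base)
P(M+4) = C(3,2) × 0.6955^1 × 0.3045^2 = 3 × 0.6955 × 0.09272025 = 0.193461
Relative intensity = 0.193461 / 0.441878 × 100 = 43.8

43.8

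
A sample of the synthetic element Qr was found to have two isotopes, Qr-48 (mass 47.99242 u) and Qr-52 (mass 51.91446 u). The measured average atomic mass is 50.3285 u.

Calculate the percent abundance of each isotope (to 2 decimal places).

Qr-48: 40.44%, Qr-52: 59.56%

Let x be the fractional abundance of Qr-48; then Qr-52 has abundance 1 − x.
47.99242·x + 51.91446·(1 − x) = 50.3285
(47.99242 − 51.91446)·x = 50.3285 − 51.91446
x = -1.58596 / -3.92204 = 0.40437 → 40.44% Qr-48, 59.56% Qr-52.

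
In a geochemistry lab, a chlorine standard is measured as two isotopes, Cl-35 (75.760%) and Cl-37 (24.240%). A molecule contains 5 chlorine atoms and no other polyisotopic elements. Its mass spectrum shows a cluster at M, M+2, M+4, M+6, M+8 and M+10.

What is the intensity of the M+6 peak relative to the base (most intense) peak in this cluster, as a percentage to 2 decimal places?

Term probabilities: M 0.2496, M+2 0.3993, M+4 0.2555, M+6 0.0817, M+8 0.0131, M+10 0.0008. Base peak = M+2.
P(M+2) = C(5,1) × 0.75760^4 × 0.24240^1 = 5 × 0.32942751 × 0.2424 = 0.399266 (base)
P(M+6) = C(5,3) × 0.75760^2 × 0.24240^3 = 10 × 0.57395776 × 0.01424288 = 0.081748
Relative intensity = 0.081748 / 0.399266 × 100 = 20.47

20.47%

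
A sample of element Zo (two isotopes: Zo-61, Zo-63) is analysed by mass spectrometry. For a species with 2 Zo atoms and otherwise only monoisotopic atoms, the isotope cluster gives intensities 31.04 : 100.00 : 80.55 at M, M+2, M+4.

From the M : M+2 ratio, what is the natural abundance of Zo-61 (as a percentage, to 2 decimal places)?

Let p = fractional abundance of Zo-61. I(M+2)/I(M) = [C(2,1)·p^1·(1−p)] / p^2 = 2·(1−p)/p = 100.00/31.04 = 3.2216
(1−p)/p = 3.2216/2 = 1.6108  ⇒  p = 1/(1 + 1.6108) = 0.3830
Zo-61: 38.30%, Zo-63: 61.70%.

38.30%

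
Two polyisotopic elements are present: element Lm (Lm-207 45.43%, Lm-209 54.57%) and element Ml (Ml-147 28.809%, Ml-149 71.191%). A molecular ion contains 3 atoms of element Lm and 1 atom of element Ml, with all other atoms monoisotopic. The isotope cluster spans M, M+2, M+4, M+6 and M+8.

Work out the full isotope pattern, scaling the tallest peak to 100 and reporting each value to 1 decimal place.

7.6 : 45.9 : 100.0 : 93.9 : 32.4

Element Lm pattern (n=3): 0.09376229 : 0.3378786 : 0.40585593 : 0.16250318
Element Ml pattern (n=1): 0.28809 : 0.71191
Convolve the two distributions (both contribute in 2-u steps):
  M: 0.09376229×0.28809 = 0.027012
  M+2: 0.09376229×0.71191 + 0.3378786×0.28809 = 0.164090
  M+4: 0.3378786×0.71191 + 0.40585593×0.28809 = 0.357462
  M+6: 0.40585593×0.71191 + 0.16250318×0.28809 = 0.335748
  M+8: 0.16250318×0.71191 = 0.115688
Scale to base peak (0.357462) = 100: 7.6 : 45.9 : 100.0 : 93.9 : 32.4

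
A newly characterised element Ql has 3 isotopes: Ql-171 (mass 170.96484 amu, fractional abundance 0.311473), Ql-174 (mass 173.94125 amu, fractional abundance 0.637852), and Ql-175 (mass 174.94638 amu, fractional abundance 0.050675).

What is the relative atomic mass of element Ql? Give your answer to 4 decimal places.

Average mass = Σ (abundance × isotope mass) = 0.311473 × 170.96484 + 0.637852 × 173.94125 + 0.050675 × 174.94638
= 53.250932 + 110.948774 + 8.865408 = 173.065114 amu

173.0651 amu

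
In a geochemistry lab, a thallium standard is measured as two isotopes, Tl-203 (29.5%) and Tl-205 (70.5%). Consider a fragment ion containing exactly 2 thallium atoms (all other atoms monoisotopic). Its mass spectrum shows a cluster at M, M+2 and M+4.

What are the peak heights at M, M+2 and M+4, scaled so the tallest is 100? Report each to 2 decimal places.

17.51 : 83.69 : 100.00

Expanding (0.295 + 0.705)^2:
P(M) = 0.295^2 = 0.087025
P(M+2) = 2 × 0.295^1 × 0.705^1 = 0.415950
P(M+4) = 0.705^2 = 0.497025
The M+4 peak is largest (0.497025); scaling to 100 gives 17.51 : 83.69 : 100.00.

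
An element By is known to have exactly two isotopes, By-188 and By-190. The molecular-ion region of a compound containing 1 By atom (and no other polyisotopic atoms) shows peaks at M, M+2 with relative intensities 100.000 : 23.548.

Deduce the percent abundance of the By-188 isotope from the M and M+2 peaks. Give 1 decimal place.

80.9%

Write p for the By-188 fraction. I(M+2)/I(M) = [C(1,1)·p^0·(1−p)] / p^1 = 1·(1−p)/p = 23.548/100.000 = 0.2355
(1−p)/p = 0.2355/1 = 0.2355  ⇒  p = 1/(1 + 0.2355) = 0.8094
By-188: 80.9%, By-190: 19.1%.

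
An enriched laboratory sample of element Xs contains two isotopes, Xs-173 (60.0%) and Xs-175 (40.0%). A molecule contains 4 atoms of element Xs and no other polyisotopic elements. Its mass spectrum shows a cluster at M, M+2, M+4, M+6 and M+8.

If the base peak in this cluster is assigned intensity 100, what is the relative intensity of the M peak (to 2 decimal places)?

Binomial terms of (0.600 + 0.400)^4: M 0.1296, M+2 0.3456, M+4 0.3456, M+6 0.1536, M+8 0.0256 → M+4 is the base peak.
P(M+4) = C(4,2) × 0.600^2 × 0.400^2 = 6 × 0.3600 × 0.1600 = 0.345600 (base)
P(M) = C(4,0) × 0.600^4 × 0.400^0 = 1 × 0.1296 × 1.0000 = 0.129600
Relative intensity = 0.129600 / 0.345600 × 100 = 37.50

37.50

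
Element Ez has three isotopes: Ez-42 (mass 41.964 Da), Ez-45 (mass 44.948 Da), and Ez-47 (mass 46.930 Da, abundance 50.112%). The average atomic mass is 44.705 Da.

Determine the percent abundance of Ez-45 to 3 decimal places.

8.460%

Let x and y be the fractions of Ez-42 and Ez-45. Then x + y = 1 − 0.50112 = 0.49888 and 41.964x + 44.948y = 44.705 − 0.50112×46.930 = 21.1874384.
Substituting: 41.964x + 44.948(0.49888 − x) = 21.1874384
(41.964 − 44.948)x = -1.23621984  ⇒  x = 0.41428, y = 0.08460
Ez-42: 41.428%, Ez-45: 8.460%.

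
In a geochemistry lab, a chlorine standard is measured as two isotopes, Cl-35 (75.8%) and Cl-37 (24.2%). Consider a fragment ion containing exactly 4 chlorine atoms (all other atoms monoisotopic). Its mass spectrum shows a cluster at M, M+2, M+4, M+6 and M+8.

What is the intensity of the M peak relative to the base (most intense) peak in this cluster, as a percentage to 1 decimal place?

Term probabilities: M 0.3301, M+2 0.4216, M+4 0.2019, M+6 0.0430, M+8 0.0034. Base peak = M+2.
P(M+2) = C(4,1) × 0.758^3 × 0.242^1 = 4 × 0.43551951 × 0.2420 = 0.421583 (base)
P(M) = C(4,0) × 0.758^4 × 0.242^0 = 1 × 0.33012379 × 1.0000 = 0.330124
Relative intensity = 0.330124 / 0.421583 × 100 = 78.3

78.3%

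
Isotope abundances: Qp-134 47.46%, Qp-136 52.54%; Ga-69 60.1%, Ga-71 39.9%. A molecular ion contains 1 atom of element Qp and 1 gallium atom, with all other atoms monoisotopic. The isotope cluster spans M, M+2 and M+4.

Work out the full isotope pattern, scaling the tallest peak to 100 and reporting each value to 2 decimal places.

56.47 : 100.00 : 41.50

Element Qp pattern (n=1): 0.4746 : 0.5254
Gallium pattern (n=1): 0.6010 : 0.3990
Convolve the two distributions (both contribute in 2-u steps):
  M: 0.4746×0.6010 = 0.285235
  M+2: 0.4746×0.3990 + 0.5254×0.6010 = 0.505131
  M+4: 0.5254×0.3990 = 0.209635
Scale to base peak (0.505131) = 100: 56.47 : 100.00 : 41.50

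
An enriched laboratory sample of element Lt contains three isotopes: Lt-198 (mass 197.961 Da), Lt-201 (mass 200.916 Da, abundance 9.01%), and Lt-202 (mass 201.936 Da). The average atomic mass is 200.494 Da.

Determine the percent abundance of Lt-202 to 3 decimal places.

57.025%

Let x and y be the fractions of Lt-198 and Lt-202. Then x + y = 1 − 0.0901 = 0.9099 and 197.961x + 201.936y = 200.494 − 0.0901×200.916 = 182.3914684.
Substituting: 197.961x + 201.936(0.9099 − x) = 182.3914684
(197.961 − 201.936)x = -1.350098  ⇒  x = 0.33965, y = 0.57025
Lt-198: 33.965%, Lt-202: 57.025%.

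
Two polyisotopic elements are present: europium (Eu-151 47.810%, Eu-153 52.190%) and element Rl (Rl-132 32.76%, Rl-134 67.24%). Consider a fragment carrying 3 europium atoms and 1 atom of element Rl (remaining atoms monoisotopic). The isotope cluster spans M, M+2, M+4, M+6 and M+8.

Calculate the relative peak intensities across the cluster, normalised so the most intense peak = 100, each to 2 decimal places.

Europium pattern (n=3): 0.10928391 : 0.3578871 : 0.39067407 : 0.14215492
Element Rl pattern (n=1): 0.3276 : 0.6724
Convolve the two distributions (both contribute in 2-u steps):
  M: 0.10928391×0.3276 = 0.035801
  M+2: 0.10928391×0.6724 + 0.3578871×0.3276 = 0.190726
  M+4: 0.3578871×0.6724 + 0.39067407×0.3276 = 0.368628
  M+6: 0.39067407×0.6724 + 0.14215492×0.3276 = 0.309259
  M+8: 0.14215492×0.6724 = 0.095585
Scale to base peak (0.368628) = 100: 9.71 : 51.74 : 100.00 : 83.89 : 25.93

9.71 : 51.74 : 100.00 : 83.89 : 25.93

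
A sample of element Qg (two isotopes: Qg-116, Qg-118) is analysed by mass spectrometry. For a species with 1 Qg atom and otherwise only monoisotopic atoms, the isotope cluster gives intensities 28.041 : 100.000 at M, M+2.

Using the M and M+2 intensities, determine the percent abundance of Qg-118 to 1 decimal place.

78.1%

If p is the fraction of Qg that is Qg-116, then I(M+2)/I(M) = [C(1,1)·p^0·(1−p)] / p^1 = 1·(1−p)/p = 100.000/28.041 = 3.5662
(1−p)/p = 3.5662/1 = 3.5662  ⇒  p = 1/(1 + 3.5662) = 0.2190
Qg-116: 21.9%, Qg-118: 78.1%.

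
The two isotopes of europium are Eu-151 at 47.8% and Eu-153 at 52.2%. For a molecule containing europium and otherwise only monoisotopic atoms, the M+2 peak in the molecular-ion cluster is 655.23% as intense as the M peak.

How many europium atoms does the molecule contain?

6

For n independent Eu atoms, I(M+2)/I(M) = n · (abundance Eu-153) / (abundance Eu-151) = n · 0.522/0.478.
n = 6.5523 × 0.478/0.522 = 6.00 ≈ 6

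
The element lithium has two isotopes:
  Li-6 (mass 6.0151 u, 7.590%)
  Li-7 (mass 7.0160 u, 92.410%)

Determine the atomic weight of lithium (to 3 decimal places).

The abundance-weighted mean is 0.07590 × 6.0151 + 0.92410 × 7.0160
= 0.45655 + 6.48349 = 6.94004 u

6.940 u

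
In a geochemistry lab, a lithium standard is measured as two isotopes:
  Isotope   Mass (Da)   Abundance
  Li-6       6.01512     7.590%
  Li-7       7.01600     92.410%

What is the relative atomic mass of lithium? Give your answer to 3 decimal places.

Weight each isotope mass by its fractional abundance: 0.07590 × 6.01512 + 0.92410 × 7.01600
= 0.456548 + 6.483486 = 6.940034 Da

6.940 Da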